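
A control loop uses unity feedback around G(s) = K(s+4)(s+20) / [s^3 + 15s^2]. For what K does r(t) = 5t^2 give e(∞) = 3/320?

200

The denominator has no term below 15s^2 — 2 poles at s=0, type 2.
K_a = lim_{s→0} s^2·G(s) = K·4·20 / 15 = (16/3)·K.
e_ss = 10/K_a = 3/320 ⇒ K_a = 3200/3 ⇒ K = (3200/3)/(16/3) = 200.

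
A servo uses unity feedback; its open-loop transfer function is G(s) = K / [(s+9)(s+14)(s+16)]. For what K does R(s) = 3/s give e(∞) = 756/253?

System type = 0 (no poles at s=0).
K_p = lim_{s→0} G(s) = K / (9·14·16) = (1/2016)·K.
e_ss = 3/(1 + K_p) = 756/253 ⇒ 1 + (1/2016)·K = 253/252 ⇒ K = 8.

8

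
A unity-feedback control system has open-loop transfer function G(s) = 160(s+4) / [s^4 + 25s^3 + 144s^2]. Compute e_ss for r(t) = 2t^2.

0.9

Lowest-order denominator term is 144s^2, so the open loop has 2 poles at the origin → type 2 system.
K_a = lim_{s→0} s^2·G(s) = 160·4 / 144 = 40/9.
r(t) = 2t^2 gives R(s) = 4/s^3.
e_ss = 4/K_a = 4/(40/9) = 0.9.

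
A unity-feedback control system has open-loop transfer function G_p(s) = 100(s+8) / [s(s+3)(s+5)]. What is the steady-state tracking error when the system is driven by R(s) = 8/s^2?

0.15

One free integrator in G_p(s): this is a type 1 system.
K_v = lim_{s→0} s·G_p(s) = 100·8 / (3·5) = 160/3.
e_ss = 8/K_v = 8/(160/3) = 0.15.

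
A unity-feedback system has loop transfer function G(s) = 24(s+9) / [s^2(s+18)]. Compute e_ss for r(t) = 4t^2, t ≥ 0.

2/3

G(s) has two factors of s in the denominator, so the system is type 2.
K_a = lim_{s→0} s^2·G(s) = 24·9 / (18) = 12.
r(t) = 4t^2 gives R(s) = 8/s^3.
e_ss = 8/K_a = 8/12 = 2/3.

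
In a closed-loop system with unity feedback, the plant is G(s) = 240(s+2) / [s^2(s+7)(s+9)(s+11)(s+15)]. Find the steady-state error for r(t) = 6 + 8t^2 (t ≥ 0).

System type = 2 (two poles at s=0). Taking each input component in turn:
  • 6: tracked with zero error.
  • 8t^2: e_ss = 16/K_a with K_a=32/693 → 346.5.
Total e_ss = 346.5.

346.5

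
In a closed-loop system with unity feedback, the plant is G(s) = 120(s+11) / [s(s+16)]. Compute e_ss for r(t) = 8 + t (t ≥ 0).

System type = 1 (one pole at s=0). By superposition:
  • 8: tracked with zero error.
  • t: e_ss = 1/K_v with K_v=82.5 → 2/165.
Total e_ss = 2/165.

2/165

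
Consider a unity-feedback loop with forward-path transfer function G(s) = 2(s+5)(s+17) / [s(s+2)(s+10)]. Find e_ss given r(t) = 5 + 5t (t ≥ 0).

The open loop has one pole at the origin → type 1 system. Taking each input component in turn:
  • 5: tracked with zero error.
  • 5t: e_ss = 5/K_v with K_v=8.5 → 10/17.
Total e_ss = 10/17.

10/17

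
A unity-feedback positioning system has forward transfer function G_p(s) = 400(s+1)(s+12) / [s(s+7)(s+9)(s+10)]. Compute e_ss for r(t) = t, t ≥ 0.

21/160

System type = 1 (one pole at s=0).
K_v = lim_{s→0} s·G_p(s) = 400·1·12 / (7·9·10) = 160/21.
e_ss = 1/K_v = 1/(160/21) = 21/160.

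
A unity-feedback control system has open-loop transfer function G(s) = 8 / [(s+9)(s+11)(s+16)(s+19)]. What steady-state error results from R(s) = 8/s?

System type = 0 (no poles at s=0).
K_p = lim_{s→0} G(s) = 8 / (9·11·16·19) = 1/3762.
e_ss = 8/(1 + K_p) = 8/(3763/3762) = 30096/3763.

30096/3763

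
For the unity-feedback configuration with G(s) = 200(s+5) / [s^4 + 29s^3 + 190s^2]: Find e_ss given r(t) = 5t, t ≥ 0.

0

The denominator has no term below 190s^2 — 2 poles at s=0, type 2.
A type-2 system has K_v = ∞, so it tracks a ramp input with zero steady-state error.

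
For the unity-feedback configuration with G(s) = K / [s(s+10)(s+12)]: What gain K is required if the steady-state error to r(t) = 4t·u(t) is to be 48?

One free integrator in G(s): this is a type 1 system.
K_v = lim_{s→0} s·G(s) = K / (10·12) = (1/120)·K.
e_ss = 4/K_v = 48 ⇒ K_v = 1/12 ⇒ K = (1/12)/(1/120) = 10.

10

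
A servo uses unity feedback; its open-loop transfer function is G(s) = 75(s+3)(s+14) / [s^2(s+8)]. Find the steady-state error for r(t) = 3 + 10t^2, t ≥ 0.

16/315

System type = 2 (two poles at s=0). Treating each term separately:
  • 3: tracked with zero error.
  • 10t^2: e_ss = 20/K_a with K_a=393.75 → 16/315.
Total e_ss = 16/315.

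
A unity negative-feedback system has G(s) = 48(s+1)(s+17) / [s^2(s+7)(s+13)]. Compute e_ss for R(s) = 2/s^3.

91/408

System type = 2 (two poles at s=0).
K_a = lim_{s→0} s^2·G(s) = 48·1·17 / (7·13) = 816/91.
r(t) = t^2 gives R(s) = 2/s^3.
e_ss = 2/K_a = 2/(816/91) = 91/408.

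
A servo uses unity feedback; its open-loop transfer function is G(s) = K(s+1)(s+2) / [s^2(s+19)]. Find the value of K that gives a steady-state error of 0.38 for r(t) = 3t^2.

G(s) has two factors of s in the denominator, so the system is type 2.
K_a = lim_{s→0} s^2·G(s) = K·1·2 / (19) = (2/19)·K.
e_ss = 6/K_a = 0.38 ⇒ K_a = 300/19 ⇒ K = (300/19)/(2/19) = 150.

150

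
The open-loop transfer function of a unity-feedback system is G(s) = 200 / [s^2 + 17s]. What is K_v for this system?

Factoring s from the denominator leaves a polynomial with constant term 17, so the system is type 1.
K_v = lim_{s→0} s·G(s) = 200 / 17 = 200/17.

200/17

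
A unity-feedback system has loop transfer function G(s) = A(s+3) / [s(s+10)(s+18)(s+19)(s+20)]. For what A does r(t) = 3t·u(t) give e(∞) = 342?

200

G(s) has one factor of s in the denominator, so the system is type 1.
K_v = lim_{s→0} s·G(s) = A·3 / (10·18·19·20) = (1/22800)·A.
e_ss = 3/K_v = 342 ⇒ K_v = 1/114 ⇒ A = (1/114)/(1/22800) = 200.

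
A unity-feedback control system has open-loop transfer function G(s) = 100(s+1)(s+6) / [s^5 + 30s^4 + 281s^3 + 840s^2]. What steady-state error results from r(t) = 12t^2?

33.6

The denominator has no term below 840s^2 — 2 poles at s=0, type 2.
K_a = lim_{s→0} s^2·G(s) = 100·1·6 / 840 = 5/7.
r(t) = 12t^2 gives R(s) = 24/s^3.
e_ss = 24/K_a = 24/(5/7) = 33.6.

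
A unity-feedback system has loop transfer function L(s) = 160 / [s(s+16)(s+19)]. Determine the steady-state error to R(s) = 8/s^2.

15.2

The open loop has one pole at the origin → type 1 system.
K_v = lim_{s→0} s·L(s) = 160 / (16·19) = 10/19.
e_ss = 8/K_v = 8/(10/19) = 15.2.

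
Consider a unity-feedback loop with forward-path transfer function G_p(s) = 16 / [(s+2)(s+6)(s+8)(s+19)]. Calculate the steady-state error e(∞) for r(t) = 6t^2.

No free integrators in G_p(s): this is a type 0 system.
For a type-0 system K_a = 0, so e_ss to a parabolic input is unbounded.

infinity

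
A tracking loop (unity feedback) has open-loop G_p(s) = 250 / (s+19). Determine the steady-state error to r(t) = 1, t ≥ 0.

System type = 0 (no poles at s=0).
K_p = lim_{s→0} G_p(s) = 250 / (19) = 250/19.
e_ss = 1/(1 + K_p) = 1/(269/19) = 19/269.

19/269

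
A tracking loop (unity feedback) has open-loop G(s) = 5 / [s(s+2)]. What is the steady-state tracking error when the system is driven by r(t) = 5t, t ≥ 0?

The open loop has one pole at the origin → type 1 system.
K_v = lim_{s→0} s·G(s) = 5 / (2) = 2.5.
e_ss = 5/K_v = 5/2.5 = 2.

2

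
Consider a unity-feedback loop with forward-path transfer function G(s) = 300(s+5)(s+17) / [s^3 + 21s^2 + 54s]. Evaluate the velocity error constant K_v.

Lowest-order denominator term is 54s, so the open loop has 1 pole at the origin → type 1 system.
K_v = lim_{s→0} s·G(s) = 300·5·17 / 54 = 4250/9.

4250/9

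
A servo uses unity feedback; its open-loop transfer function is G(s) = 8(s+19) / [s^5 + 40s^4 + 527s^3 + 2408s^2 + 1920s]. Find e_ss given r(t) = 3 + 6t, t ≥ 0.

The denominator has no term below 1920s — 1 pole at s=0, type 1. Treating each term separately:
  • 3: tracked with zero error.
  • 6t: e_ss = 6/K_v with K_v=19/240 → 1440/19.
Total e_ss = 1440/19.

1440/19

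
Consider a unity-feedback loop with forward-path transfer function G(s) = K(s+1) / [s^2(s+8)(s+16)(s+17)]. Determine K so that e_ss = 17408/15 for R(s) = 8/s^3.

Two free integrators in G(s): this is a type 2 system.
K_a = lim_{s→0} s^2·G(s) = K·1 / (8·16·17) = (1/2176)·K.
e_ss = 8/K_a = 17408/15 ⇒ K_a = 15/2176 ⇒ K = (15/2176)/(1/2176) = 15.

15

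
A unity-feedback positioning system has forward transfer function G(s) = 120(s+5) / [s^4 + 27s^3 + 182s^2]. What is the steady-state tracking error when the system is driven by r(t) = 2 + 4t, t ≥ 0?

0

The denominator has no term below 182s^2 — 2 poles at s=0, type 2. By superposition:
  • 2: tracked with zero error.
  • 4t: tracked with zero error.
Total e_ss = 0.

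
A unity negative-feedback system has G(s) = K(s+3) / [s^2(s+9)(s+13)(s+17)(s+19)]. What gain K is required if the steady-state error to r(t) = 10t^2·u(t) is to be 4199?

G(s) has two factors of s in the denominator, so the system is type 2.
K_a = lim_{s→0} s^2·G(s) = K·3 / (9·13·17·19) = (1/12597)·K.
e_ss = 20/K_a = 4199 ⇒ K_a = 20/4199 ⇒ K = (20/4199)/(1/12597) = 60.

60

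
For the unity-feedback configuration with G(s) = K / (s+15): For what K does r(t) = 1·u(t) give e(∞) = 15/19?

4

No free integrators in G(s): this is a type 0 system.
K_p = lim_{s→0} G(s) = K / (15) = (1/15)·K.
e_ss = 1/(1 + K_p) = 15/19 ⇒ 1 + (1/15)·K = 19/15 ⇒ K = 4.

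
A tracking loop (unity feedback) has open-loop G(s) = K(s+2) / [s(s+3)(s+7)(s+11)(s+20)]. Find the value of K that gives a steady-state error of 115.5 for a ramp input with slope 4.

One free integrator in G(s): this is a type 1 system.
K_v = lim_{s→0} s·G(s) = K·2 / (3·7·11·20) = (1/2310)·K.
e_ss = 4/K_v = 115.5 ⇒ K_v = 8/231 ⇒ K = (8/231)/(1/2310) = 80.

80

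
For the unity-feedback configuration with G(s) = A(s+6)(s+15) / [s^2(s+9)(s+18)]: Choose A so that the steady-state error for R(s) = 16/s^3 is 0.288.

100

G(s) has two factors of s in the denominator, so the system is type 2.
K_a = lim_{s→0} s^2·G(s) = A·6·15 / (9·18) = (5/9)·A.
e_ss = 16/K_a = 0.288 ⇒ K_a = 500/9 ⇒ A = (500/9)/(5/9) = 100.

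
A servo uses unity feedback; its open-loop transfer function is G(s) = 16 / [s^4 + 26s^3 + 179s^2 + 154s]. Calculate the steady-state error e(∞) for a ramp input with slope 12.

115.5

The denominator has no term below 154s — 1 pole at s=0, type 1.
K_v = lim_{s→0} s·G(s) = 16 / 154 = 8/77.
e_ss = 12/K_v = 12/(8/77) = 115.5.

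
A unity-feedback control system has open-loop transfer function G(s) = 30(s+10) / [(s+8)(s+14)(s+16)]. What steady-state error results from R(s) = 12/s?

5376/523

The open loop has no poles at the origin → type 0 system.
K_p = lim_{s→0} G(s) = 30·10 / (8·14·16) = 75/448.
e_ss = 12/(1 + K_p) = 12/(523/448) = 5376/523.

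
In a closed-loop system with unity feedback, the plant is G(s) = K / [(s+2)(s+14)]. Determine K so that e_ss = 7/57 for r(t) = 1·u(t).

200

No free integrators in G(s): this is a type 0 system.
K_p = lim_{s→0} G(s) = K / (2·14) = (1/28)·K.
e_ss = 1/(1 + K_p) = 7/57 ⇒ 1 + (1/28)·K = 57/7 ⇒ K = 200.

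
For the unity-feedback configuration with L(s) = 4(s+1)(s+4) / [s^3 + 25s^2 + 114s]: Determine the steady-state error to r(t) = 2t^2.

infinity

The denominator has no term below 114s — 1 pole at s=0, type 1.
For a type-1 system K_a = 0, so e_ss to a parabolic input is unbounded.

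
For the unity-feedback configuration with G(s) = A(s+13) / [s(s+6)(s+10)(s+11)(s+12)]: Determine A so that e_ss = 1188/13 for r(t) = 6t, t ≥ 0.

40

One free integrator in G(s): this is a type 1 system.
K_v = lim_{s→0} s·G(s) = A·13 / (6·10·11·12) = (13/7920)·A.
e_ss = 6/K_v = 1188/13 ⇒ K_v = 13/198 ⇒ A = (13/198)/(13/7920) = 40.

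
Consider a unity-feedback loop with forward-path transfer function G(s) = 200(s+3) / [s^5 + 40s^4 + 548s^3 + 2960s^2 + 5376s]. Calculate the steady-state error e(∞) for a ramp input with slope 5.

Factoring s from the denominator leaves a polynomial with constant term 5376, so the system is type 1.
K_v = lim_{s→0} s·G(s) = 200·3 / 5376 = 25/224.
e_ss = 5/K_v = 5/(25/224) = 44.8.

44.8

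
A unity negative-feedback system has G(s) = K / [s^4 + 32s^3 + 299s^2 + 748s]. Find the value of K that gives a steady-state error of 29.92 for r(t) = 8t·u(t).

The denominator has no term below 748s — 1 pole at s=0, type 1.
K_v = lim_{s→0} s·G(s) = K / 748 = (1/748)·K.
e_ss = 8/K_v = 29.92 ⇒ K_v = 50/187 ⇒ K = (50/187)/(1/748) = 200.

200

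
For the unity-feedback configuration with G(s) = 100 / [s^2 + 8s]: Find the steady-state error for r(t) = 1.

0

The denominator has no term below 8s — 1 pole at s=0, type 1.
A type-1 system has K_p = ∞, so it tracks a step input with zero steady-state error.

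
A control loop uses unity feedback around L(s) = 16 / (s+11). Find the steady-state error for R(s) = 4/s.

44/27

System type = 0 (no poles at s=0).
K_p = lim_{s→0} L(s) = 16 / (11) = 16/11.
e_ss = 4/(1 + K_p) = 4/(27/11) = 44/27.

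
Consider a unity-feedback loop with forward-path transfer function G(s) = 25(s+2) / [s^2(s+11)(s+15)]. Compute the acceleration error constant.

The open loop has two poles at the origin → type 2 system.
K_a = lim_{s→0} s^2·G(s) = 25·2 / (11·15) = 10/33.

10/33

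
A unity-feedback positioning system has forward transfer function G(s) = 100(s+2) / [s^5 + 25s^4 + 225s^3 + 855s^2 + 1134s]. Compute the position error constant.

K_p = lim_{s→0} G(s); with 1 pole at the origin the limit diverges, so K_p = ∞.

infinity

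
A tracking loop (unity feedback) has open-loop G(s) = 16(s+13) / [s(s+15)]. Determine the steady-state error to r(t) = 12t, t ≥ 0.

System type = 1 (one pole at s=0).
K_v = lim_{s→0} s·G(s) = 16·13 / (15) = 208/15.
e_ss = 12/K_v = 12/(208/15) = 45/52.

45/52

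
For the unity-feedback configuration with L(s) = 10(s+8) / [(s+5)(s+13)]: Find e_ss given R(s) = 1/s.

The open loop has no poles at the origin → type 0 system.
K_p = lim_{s→0} L(s) = 10·8 / (5·13) = 16/13.
e_ss = 1/(1 + K_p) = 1/(29/13) = 13/29.

13/29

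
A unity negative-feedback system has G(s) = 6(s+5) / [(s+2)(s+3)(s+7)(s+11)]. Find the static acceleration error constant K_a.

G(s) has no factors of s in the denominator, so the system is type 0.
K_a = lim_{s→0} s^2·G(s) = 0 (the extra factor of s kills the finite limit).

0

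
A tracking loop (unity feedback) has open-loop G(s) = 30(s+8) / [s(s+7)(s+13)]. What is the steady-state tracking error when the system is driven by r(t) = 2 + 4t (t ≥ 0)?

91/60

G(s) has one factor of s in the denominator, so the system is type 1. Treating each term separately:
  • 2: tracked with zero error.
  • 4t: e_ss = 4/K_v with K_v=240/91 → 91/60.
Total e_ss = 91/60.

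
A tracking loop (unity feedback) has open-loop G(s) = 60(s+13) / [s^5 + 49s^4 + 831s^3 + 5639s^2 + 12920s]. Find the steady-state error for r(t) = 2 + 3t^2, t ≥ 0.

infinity

Lowest-order denominator term is 12920s, so the open loop has 1 pole at the origin → type 1 system. Treating each term separately:
  • 2: tracked with zero error.
  • 3t^2: a type-1 system cannot track it, e_ss → ∞.
The unbounded component dominates.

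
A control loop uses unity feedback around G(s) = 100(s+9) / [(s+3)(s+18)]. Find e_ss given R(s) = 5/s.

The open loop has no poles at the origin → type 0 system.
K_p = lim_{s→0} G(s) = 100·9 / (3·18) = 50/3.
e_ss = 5/(1 + K_p) = 5/(53/3) = 15/53.

15/53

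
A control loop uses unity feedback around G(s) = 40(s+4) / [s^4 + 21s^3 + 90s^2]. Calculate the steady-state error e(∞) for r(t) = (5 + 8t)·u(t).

0

Lowest-order denominator term is 90s^2, so the open loop has 2 poles at the origin → type 2 system. By superposition:
  • 5: tracked with zero error.
  • 8t: tracked with zero error.
Total e_ss = 0.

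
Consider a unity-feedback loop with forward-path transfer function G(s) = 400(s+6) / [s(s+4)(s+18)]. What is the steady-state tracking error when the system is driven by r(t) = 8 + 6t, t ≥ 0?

System type = 1 (one pole at s=0). Taking each input component in turn:
  • 8: tracked with zero error.
  • 6t: e_ss = 6/K_v with K_v=100/3 → 0.18.
Total e_ss = 0.18.

0.18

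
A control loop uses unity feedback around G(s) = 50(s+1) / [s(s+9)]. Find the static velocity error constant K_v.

G(s) has one factor of s in the denominator, so the system is type 1.
K_v = lim_{s→0} s·G(s) = 50·1 / (9) = 50/9.

50/9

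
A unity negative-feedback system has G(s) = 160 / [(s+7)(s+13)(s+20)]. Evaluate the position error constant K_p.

8/91

The open loop has no poles at the origin → type 0 system.
K_p = lim_{s→0} G(s) = 160 / (7·13·20) = 8/91.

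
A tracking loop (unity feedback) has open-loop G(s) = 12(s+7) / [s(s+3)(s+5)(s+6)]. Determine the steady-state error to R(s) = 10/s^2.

75/7

The open loop has one pole at the origin → type 1 system.
K_v = lim_{s→0} s·G(s) = 12·7 / (3·5·6) = 14/15.
e_ss = 10/K_v = 10/(14/15) = 75/7.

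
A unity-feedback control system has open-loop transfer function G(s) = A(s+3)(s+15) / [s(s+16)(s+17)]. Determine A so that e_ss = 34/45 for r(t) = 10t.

80

G(s) has one factor of s in the denominator, so the system is type 1.
K_v = lim_{s→0} s·G(s) = A·3·15 / (16·17) = (45/272)·A.
e_ss = 10/K_v = 34/45 ⇒ K_v = 225/17 ⇒ A = (225/17)/(45/272) = 80.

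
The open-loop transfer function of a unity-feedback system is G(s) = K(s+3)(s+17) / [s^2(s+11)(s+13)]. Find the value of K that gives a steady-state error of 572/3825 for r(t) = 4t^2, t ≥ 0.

150

G(s) has two factors of s in the denominator, so the system is type 2.
K_a = lim_{s→0} s^2·G(s) = K·3·17 / (11·13) = (51/143)·K.
e_ss = 8/K_a = 572/3825 ⇒ K_a = 7650/143 ⇒ K = (7650/143)/(51/143) = 150.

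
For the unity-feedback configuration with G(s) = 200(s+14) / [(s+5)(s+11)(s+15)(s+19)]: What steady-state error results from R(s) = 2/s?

1254/739

The open loop has no poles at the origin → type 0 system.
K_p = lim_{s→0} G(s) = 200·14 / (5·11·15·19) = 112/627.
e_ss = 2/(1 + K_p) = 2/(739/627) = 1254/739.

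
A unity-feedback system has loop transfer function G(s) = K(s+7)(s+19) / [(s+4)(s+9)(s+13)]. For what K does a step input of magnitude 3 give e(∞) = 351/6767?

System type = 0 (no poles at s=0).
K_p = lim_{s→0} G(s) = K·7·19 / (4·9·13) = (133/468)·K.
e_ss = 3/(1 + K_p) = 351/6767 ⇒ 1 + (133/468)·K = 6767/117 ⇒ K = 200.

200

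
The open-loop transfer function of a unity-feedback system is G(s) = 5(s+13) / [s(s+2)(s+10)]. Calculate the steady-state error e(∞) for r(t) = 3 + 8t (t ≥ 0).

32/13

One free integrator in G(s): this is a type 1 system. Taking each input component in turn:
  • 3: tracked with zero error.
  • 8t: e_ss = 8/K_v with K_v=3.25 → 32/13.
Total e_ss = 32/13.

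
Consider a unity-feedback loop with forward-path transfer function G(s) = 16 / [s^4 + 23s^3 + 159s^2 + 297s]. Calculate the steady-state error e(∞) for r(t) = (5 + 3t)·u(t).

55.6875

Factoring s from the denominator leaves a polynomial with constant term 297, so the system is type 1. Taking each input component in turn:
  • 5: tracked with zero error.
  • 3t: e_ss = 3/K_v with K_v=16/297 → 55.6875.
Total e_ss = 55.6875.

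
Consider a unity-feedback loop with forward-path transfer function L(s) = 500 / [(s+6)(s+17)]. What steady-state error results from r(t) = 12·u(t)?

612/301

L(s) has no factors of s in the denominator, so the system is type 0.
K_p = lim_{s→0} L(s) = 500 / (6·17) = 250/51.
e_ss = 12/(1 + K_p) = 12/(301/51) = 612/301.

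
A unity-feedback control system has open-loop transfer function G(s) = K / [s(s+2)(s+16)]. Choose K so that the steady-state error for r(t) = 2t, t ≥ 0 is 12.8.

One free integrator in G(s): this is a type 1 system.
K_v = lim_{s→0} s·G(s) = K / (2·16) = (1/32)·K.
e_ss = 2/K_v = 12.8 ⇒ K_v = 5/32 ⇒ K = (5/32)/(1/32) = 5.

5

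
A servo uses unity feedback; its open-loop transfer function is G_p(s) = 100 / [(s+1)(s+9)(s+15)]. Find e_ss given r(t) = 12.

System type = 0 (no poles at s=0).
K_p = lim_{s→0} G_p(s) = 100 / (1·9·15) = 20/27.
e_ss = 12/(1 + K_p) = 12/(47/27) = 324/47.

324/47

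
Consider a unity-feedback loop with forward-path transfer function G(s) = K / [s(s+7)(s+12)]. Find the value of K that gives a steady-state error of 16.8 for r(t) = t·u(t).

5

G(s) has one factor of s in the denominator, so the system is type 1.
K_v = lim_{s→0} s·G(s) = K / (7·12) = (1/84)·K.
e_ss = 1/K_v = 16.8 ⇒ K_v = 5/84 ⇒ K = (5/84)/(1/84) = 5.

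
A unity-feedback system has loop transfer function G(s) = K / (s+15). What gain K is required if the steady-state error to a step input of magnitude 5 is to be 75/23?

System type = 0 (no poles at s=0).
K_p = lim_{s→0} G(s) = K / (15) = (1/15)·K.
e_ss = 5/(1 + K_p) = 75/23 ⇒ 1 + (1/15)·K = 23/15 ⇒ K = 8.

8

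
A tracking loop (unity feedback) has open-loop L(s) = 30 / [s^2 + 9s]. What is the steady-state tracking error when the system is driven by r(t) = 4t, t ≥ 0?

The denominator has no term below 9s — 1 pole at s=0, type 1.
K_v = lim_{s→0} s·L(s) = 30 / 9 = 10/3.
e_ss = 4/K_v = 4/(10/3) = 1.2.

1.2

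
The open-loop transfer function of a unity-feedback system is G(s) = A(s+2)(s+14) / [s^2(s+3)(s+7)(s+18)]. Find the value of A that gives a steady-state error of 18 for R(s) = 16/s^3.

Two free integrators in G(s): this is a type 2 system.
K_a = lim_{s→0} s^2·G(s) = A·2·14 / (3·7·18) = (2/27)·A.
e_ss = 16/K_a = 18 ⇒ K_a = 8/9 ⇒ A = (8/9)/(2/27) = 12.

12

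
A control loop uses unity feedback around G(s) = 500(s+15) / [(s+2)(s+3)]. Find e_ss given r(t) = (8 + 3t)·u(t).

The open loop has no poles at the origin → type 0 system. Taking each input component in turn:
  • 8: e_ss = 8/(1+K_p) with K_p=1250 → 8/1251.
  • 3t: a type-0 system cannot track it, e_ss → ∞.
The unbounded component dominates.

infinity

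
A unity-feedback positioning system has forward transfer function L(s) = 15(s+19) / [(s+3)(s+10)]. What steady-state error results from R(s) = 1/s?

L(s) has no factors of s in the denominator, so the system is type 0.
K_p = lim_{s→0} L(s) = 15·19 / (3·10) = 9.5.
e_ss = 1/(1 + K_p) = 1/10.5 = 2/21.

2/21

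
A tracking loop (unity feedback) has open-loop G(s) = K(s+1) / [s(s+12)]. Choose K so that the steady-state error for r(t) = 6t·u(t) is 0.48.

150

One free integrator in G(s): this is a type 1 system.
K_v = lim_{s→0} s·G(s) = K·1 / (12) = (1/12)·K.
e_ss = 6/K_v = 0.48 ⇒ K_v = 12.5 ⇒ K = 12.5/(1/12) = 150.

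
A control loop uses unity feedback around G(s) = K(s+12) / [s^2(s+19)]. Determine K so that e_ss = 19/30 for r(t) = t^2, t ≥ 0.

Two free integrators in G(s): this is a type 2 system.
K_a = lim_{s→0} s^2·G(s) = K·12 / (19) = (12/19)·K.
e_ss = 2/K_a = 19/30 ⇒ K_a = 60/19 ⇒ K = (60/19)/(12/19) = 5.

5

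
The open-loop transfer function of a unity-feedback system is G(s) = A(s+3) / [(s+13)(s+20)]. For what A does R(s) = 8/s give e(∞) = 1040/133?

G(s) has no factors of s in the denominator, so the system is type 0.
K_p = lim_{s→0} G(s) = A·3 / (13·20) = (3/260)·A.
e_ss = 8/(1 + K_p) = 1040/133 ⇒ 1 + (3/260)·A = 133/130 ⇒ A = 2.

2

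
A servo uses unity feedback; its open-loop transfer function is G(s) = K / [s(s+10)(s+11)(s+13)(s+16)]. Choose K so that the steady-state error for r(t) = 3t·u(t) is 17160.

4

G(s) has one factor of s in the denominator, so the system is type 1.
K_v = lim_{s→0} s·G(s) = K / (10·11·13·16) = (1/22880)·K.
e_ss = 3/K_v = 17160 ⇒ K_v = 1/5720 ⇒ K = (1/5720)/(1/22880) = 4.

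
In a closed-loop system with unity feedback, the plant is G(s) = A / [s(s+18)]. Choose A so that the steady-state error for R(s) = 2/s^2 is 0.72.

G(s) has one factor of s in the denominator, so the system is type 1.
K_v = lim_{s→0} s·G(s) = A / (18) = (1/18)·A.
e_ss = 2/K_v = 0.72 ⇒ K_v = 25/9 ⇒ A = (25/9)/(1/18) = 50.

50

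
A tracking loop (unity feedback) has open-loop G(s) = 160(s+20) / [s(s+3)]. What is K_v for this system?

One free integrator in G(s): this is a type 1 system.
K_v = lim_{s→0} s·G(s) = 160·20 / (3) = 3200/3.

3200/3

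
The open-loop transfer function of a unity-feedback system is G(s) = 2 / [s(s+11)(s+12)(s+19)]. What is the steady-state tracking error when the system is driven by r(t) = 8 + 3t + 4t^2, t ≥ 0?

infinity

System type = 1 (one pole at s=0). By superposition:
  • 8: tracked with zero error.
  • 3t: e_ss = 3/K_v with K_v=1/1254 → 3762.
  • 4t^2: a type-1 system cannot track it, e_ss → ∞.
The unbounded component dominates.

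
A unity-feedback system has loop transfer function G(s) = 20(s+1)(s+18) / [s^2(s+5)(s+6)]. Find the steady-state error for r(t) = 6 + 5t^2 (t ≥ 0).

Two free integrators in G(s): this is a type 2 system. Taking each input component in turn:
  • 6: tracked with zero error.
  • 5t^2: e_ss = 10/K_a with K_a=12 → 5/6.
Total e_ss = 5/6.

5/6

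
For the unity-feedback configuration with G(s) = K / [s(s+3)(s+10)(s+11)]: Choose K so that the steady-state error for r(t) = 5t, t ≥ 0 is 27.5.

60

G(s) has one factor of s in the denominator, so the system is type 1.
K_v = lim_{s→0} s·G(s) = K / (3·10·11) = (1/330)·K.
e_ss = 5/K_v = 27.5 ⇒ K_v = 2/11 ⇒ K = (2/11)/(1/330) = 60.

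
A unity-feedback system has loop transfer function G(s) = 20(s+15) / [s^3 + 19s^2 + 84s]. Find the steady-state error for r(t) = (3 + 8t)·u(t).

2.24

The denominator has no term below 84s — 1 pole at s=0, type 1. Taking each input component in turn:
  • 3: tracked with zero error.
  • 8t: e_ss = 8/K_v with K_v=25/7 → 2.24.
Total e_ss = 2.24.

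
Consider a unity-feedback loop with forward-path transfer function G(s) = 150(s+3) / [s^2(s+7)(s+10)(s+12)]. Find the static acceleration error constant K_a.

15/28

G(s) has two factors of s in the denominator, so the system is type 2.
K_a = lim_{s→0} s^2·G(s) = 150·3 / (7·10·12) = 15/28.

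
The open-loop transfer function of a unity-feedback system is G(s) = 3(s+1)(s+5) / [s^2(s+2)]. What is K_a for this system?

G(s) has two factors of s in the denominator, so the system is type 2.
K_a = lim_{s→0} s^2·G(s) = 3·1·5 / (2) = 7.5.

7.5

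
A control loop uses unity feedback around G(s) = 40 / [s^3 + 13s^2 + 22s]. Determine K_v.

20/11

The denominator has no term below 22s — 1 pole at s=0, type 1.
K_v = lim_{s→0} s·G(s) = 40 / 22 = 20/11.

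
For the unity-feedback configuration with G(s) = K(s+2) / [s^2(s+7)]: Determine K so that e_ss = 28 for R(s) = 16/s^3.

Two free integrators in G(s): this is a type 2 system.
K_a = lim_{s→0} s^2·G(s) = K·2 / (7) = (2/7)·K.
e_ss = 16/K_a = 28 ⇒ K_a = 4/7 ⇒ K = (4/7)/(2/7) = 2.

2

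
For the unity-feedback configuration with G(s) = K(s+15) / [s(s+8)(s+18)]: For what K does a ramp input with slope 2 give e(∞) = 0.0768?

System type = 1 (one pole at s=0).
K_v = lim_{s→0} s·G(s) = K·15 / (8·18) = (5/48)·K.
e_ss = 2/K_v = 0.0768 ⇒ K_v = 625/24 ⇒ K = (625/24)/(5/48) = 250.

250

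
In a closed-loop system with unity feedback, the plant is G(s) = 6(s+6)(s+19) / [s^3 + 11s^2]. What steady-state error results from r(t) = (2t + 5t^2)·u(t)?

55/342

The denominator has no term below 11s^2 — 2 poles at s=0, type 2. Treating each term separately:
  • 2t: tracked with zero error.
  • 5t^2: e_ss = 10/K_a with K_a=684/11 → 55/342.
Total e_ss = 55/342.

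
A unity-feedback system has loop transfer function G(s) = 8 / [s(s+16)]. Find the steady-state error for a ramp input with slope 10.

One free integrator in G(s): this is a type 1 system.
K_v = lim_{s→0} s·G(s) = 8 / (16) = 0.5.
e_ss = 10/K_v = 10/0.5 = 20.

20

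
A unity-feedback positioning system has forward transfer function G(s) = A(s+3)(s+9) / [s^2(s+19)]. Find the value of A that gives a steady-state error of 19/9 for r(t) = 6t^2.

4

Two free integrators in G(s): this is a type 2 system.
K_a = lim_{s→0} s^2·G(s) = A·3·9 / (19) = (27/19)·A.
e_ss = 12/K_a = 19/9 ⇒ K_a = 108/19 ⇒ A = (108/19)/(27/19) = 4.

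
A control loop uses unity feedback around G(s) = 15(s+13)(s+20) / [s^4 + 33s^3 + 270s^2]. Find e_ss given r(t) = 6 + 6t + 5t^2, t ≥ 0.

9/13

Factoring s^2 from the denominator leaves a polynomial with constant term 270, so the system is type 2. Treating each term separately:
  • 6: tracked with zero error.
  • 6t: tracked with zero error.
  • 5t^2: e_ss = 10/K_a with K_a=130/9 → 9/13.
Total e_ss = 9/13.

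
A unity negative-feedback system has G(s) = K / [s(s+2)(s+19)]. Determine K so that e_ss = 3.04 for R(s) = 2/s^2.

The open loop has one pole at the origin → type 1 system.
K_v = lim_{s→0} s·G(s) = K / (2·19) = (1/38)·K.
e_ss = 2/K_v = 3.04 ⇒ K_v = 25/38 ⇒ K = (25/38)/(1/38) = 25.

25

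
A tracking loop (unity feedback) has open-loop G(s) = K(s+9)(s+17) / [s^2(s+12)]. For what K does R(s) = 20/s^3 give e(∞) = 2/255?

System type = 2 (two poles at s=0).
K_a = lim_{s→0} s^2·G(s) = K·9·17 / (12) = 12.75·K.
e_ss = 20/K_a = 2/255 ⇒ K_a = 2550 ⇒ K = 2550/12.75 = 200.

200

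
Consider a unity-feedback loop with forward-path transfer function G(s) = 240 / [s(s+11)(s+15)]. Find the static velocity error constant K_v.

The open loop has one pole at the origin → type 1 system.
K_v = lim_{s→0} s·G(s) = 240 / (11·15) = 16/11.

16/11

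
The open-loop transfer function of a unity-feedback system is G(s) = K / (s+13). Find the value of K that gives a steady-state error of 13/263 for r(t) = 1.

The open loop has no poles at the origin → type 0 system.
K_p = lim_{s→0} G(s) = K / (13) = (1/13)·K.
e_ss = 1/(1 + K_p) = 13/263 ⇒ 1 + (1/13)·K = 263/13 ⇒ K = 250.

250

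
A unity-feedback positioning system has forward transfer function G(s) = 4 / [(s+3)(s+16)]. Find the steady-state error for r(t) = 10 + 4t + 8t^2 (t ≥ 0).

infinity

No free integrators in G(s): this is a type 0 system. Treating each term separately:
  • 10: e_ss = 10/(1+K_p) with K_p=1/12 → 120/13.
  • 4t: a type-0 system cannot track it, e_ss → ∞.
  • 8t^2: a type-0 system cannot track it, e_ss → ∞.
The unbounded component dominates.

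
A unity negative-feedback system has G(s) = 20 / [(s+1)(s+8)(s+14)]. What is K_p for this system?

No free integrators in G(s): this is a type 0 system.
K_p = lim_{s→0} G(s) = 20 / (1·8·14) = 5/28.

5/28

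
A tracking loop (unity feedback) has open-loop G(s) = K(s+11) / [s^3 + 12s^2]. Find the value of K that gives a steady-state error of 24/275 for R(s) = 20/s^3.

Factoring s^2 from the denominator leaves a polynomial with constant term 12, so the system is type 2.
K_a = lim_{s→0} s^2·G(s) = K·11 / 12 = (11/12)·K.
e_ss = 20/K_a = 24/275 ⇒ K_a = 1375/6 ⇒ K = (1375/6)/(11/12) = 250.

250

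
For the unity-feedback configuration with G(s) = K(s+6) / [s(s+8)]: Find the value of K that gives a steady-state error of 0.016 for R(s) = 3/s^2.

250

System type = 1 (one pole at s=0).
K_v = lim_{s→0} s·G(s) = K·6 / (8) = 0.75·K.
e_ss = 3/K_v = 0.016 ⇒ K_v = 187.5 ⇒ K = 187.5/0.75 = 250.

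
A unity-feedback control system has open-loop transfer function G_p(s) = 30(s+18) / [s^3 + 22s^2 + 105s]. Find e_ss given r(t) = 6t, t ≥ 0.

7/6

Factoring s from the denominator leaves a polynomial with constant term 105, so the system is type 1.
K_v = lim_{s→0} s·G_p(s) = 30·18 / 105 = 36/7.
e_ss = 6/K_v = 6/(36/7) = 7/6.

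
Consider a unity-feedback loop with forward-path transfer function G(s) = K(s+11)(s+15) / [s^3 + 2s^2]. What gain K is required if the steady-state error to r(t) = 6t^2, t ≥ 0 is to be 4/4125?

The denominator has no term below 2s^2 — 2 poles at s=0, type 2.
K_a = lim_{s→0} s^2·G(s) = K·11·15 / 2 = 82.5·K.
e_ss = 12/K_a = 4/4125 ⇒ K_a = 12375 ⇒ K = 12375/82.5 = 150.

150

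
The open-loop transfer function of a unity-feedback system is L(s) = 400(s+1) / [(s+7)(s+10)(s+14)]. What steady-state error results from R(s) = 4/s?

L(s) has no factors of s in the denominator, so the system is type 0.
K_p = lim_{s→0} L(s) = 400·1 / (7·10·14) = 20/49.
e_ss = 4/(1 + K_p) = 4/(69/49) = 196/69.

196/69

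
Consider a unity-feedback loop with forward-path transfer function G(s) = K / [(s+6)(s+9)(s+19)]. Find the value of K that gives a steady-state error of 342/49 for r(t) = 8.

150

The open loop has no poles at the origin → type 0 system.
K_p = lim_{s→0} G(s) = K / (6·9·19) = (1/1026)·K.
e_ss = 8/(1 + K_p) = 342/49 ⇒ 1 + (1/1026)·K = 196/171 ⇒ K = 150.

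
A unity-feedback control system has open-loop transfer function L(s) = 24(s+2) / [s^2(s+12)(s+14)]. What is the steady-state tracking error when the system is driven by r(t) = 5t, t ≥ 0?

0

System type = 2 (two poles at s=0).
A type-2 system has K_v = ∞, so it tracks a ramp input with zero steady-state error.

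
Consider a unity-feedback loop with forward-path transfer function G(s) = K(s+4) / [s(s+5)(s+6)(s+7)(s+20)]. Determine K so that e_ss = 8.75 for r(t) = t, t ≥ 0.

120

G(s) has one factor of s in the denominator, so the system is type 1.
K_v = lim_{s→0} s·G(s) = K·4 / (5·6·7·20) = (1/1050)·K.
e_ss = 1/K_v = 8.75 ⇒ K_v = 4/35 ⇒ K = (4/35)/(1/1050) = 120.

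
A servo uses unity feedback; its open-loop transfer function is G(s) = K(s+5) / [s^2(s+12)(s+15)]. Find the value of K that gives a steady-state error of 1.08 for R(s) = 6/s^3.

200

G(s) has two factors of s in the denominator, so the system is type 2.
K_a = lim_{s→0} s^2·G(s) = K·5 / (12·15) = (1/36)·K.
e_ss = 6/K_a = 1.08 ⇒ K_a = 50/9 ⇒ K = (50/9)/(1/36) = 200.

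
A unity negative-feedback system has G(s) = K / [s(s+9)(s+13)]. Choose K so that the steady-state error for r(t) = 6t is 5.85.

One free integrator in G(s): this is a type 1 system.
K_v = lim_{s→0} s·G(s) = K / (9·13) = (1/117)·K.
e_ss = 6/K_v = 5.85 ⇒ K_v = 40/39 ⇒ K = (40/39)/(1/117) = 120.

120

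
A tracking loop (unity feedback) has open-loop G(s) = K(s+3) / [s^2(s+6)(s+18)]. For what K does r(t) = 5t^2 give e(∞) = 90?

4

System type = 2 (two poles at s=0).
K_a = lim_{s→0} s^2·G(s) = K·3 / (6·18) = (1/36)·K.
e_ss = 10/K_a = 90 ⇒ K_a = 1/9 ⇒ K = (1/9)/(1/36) = 4.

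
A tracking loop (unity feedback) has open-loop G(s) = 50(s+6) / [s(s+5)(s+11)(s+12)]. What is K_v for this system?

5/11

One free integrator in G(s): this is a type 1 system.
K_v = lim_{s→0} s·G(s) = 50·6 / (5·11·12) = 5/11.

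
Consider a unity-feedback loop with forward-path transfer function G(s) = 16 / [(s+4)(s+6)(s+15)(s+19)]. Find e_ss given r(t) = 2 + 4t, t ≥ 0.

infinity

System type = 0 (no poles at s=0). Taking each input component in turn:
  • 2: e_ss = 2/(1+K_p) with K_p=2/855 → 1710/857.
  • 4t: a type-0 system cannot track it, e_ss → ∞.
The unbounded component dominates.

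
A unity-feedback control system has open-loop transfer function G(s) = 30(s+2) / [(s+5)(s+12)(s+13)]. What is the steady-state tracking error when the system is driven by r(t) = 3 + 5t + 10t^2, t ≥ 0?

infinity

G(s) has no factors of s in the denominator, so the system is type 0. Taking each input component in turn:
  • 3: e_ss = 3/(1+K_p) with K_p=1/13 → 39/14.
  • 5t: a type-0 system cannot track it, e_ss → ∞.
  • 10t^2: a type-0 system cannot track it, e_ss → ∞.
The unbounded component dominates.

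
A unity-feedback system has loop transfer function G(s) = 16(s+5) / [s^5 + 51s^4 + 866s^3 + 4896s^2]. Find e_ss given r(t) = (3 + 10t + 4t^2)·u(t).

Factoring s^2 from the denominator leaves a polynomial with constant term 4896, so the system is type 2. Treating each term separately:
  • 3: tracked with zero error.
  • 10t: tracked with zero error.
  • 4t^2: e_ss = 8/K_a with K_a=5/306 → 489.6.
Total e_ss = 489.6.

489.6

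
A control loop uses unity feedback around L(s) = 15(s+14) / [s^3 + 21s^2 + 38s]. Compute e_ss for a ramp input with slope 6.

The denominator has no term below 38s — 1 pole at s=0, type 1.
K_v = lim_{s→0} s·L(s) = 15·14 / 38 = 105/19.
e_ss = 6/K_v = 6/(105/19) = 38/35.

38/35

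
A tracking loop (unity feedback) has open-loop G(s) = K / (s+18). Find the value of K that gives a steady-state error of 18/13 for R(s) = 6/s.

System type = 0 (no poles at s=0).
K_p = lim_{s→0} G(s) = K / (18) = (1/18)·K.
e_ss = 6/(1 + K_p) = 18/13 ⇒ 1 + (1/18)·K = 13/3 ⇒ K = 60.

60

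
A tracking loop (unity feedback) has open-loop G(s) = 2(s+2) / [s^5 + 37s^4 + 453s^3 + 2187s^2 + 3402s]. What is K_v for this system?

2/1701

The denominator has no term below 3402s — 1 pole at s=0, type 1.
K_v = lim_{s→0} s·G(s) = 2·2 / 3402 = 2/1701.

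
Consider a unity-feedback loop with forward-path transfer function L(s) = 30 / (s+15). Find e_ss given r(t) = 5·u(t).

5/3

No free integrators in L(s): this is a type 0 system.
K_p = lim_{s→0} L(s) = 30 / (15) = 2.
e_ss = 5/(1 + K_p) = 5/3.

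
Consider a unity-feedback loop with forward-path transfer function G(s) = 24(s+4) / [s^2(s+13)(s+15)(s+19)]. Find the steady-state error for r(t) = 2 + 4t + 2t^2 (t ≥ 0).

154.375

Two free integrators in G(s): this is a type 2 system. Taking each input component in turn:
  • 2: tracked with zero error.
  • 4t: tracked with zero error.
  • 2t^2: e_ss = 4/K_a with K_a=32/1235 → 154.375.
Total e_ss = 154.375.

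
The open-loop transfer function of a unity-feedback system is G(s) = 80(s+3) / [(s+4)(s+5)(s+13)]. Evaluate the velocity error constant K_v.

G(s) has no factors of s in the denominator, so the system is type 0.
K_v = lim_{s→0} s·G(s) = 0 (the extra factor of s kills the finite limit).

0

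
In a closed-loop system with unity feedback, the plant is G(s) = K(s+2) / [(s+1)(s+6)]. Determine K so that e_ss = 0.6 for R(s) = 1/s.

No free integrators in G(s): this is a type 0 system.
K_p = lim_{s→0} G(s) = K·2 / (1·6) = (1/3)·K.
e_ss = 1/(1 + K_p) = 0.6 ⇒ 1 + (1/3)·K = 5/3 ⇒ K = 2.

2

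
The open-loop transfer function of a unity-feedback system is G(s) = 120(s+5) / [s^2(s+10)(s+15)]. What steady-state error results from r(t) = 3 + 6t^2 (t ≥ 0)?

3

Two free integrators in G(s): this is a type 2 system. By superposition:
  • 3: tracked with zero error.
  • 6t^2: e_ss = 12/K_a with K_a=4 → 3.
Total e_ss = 3.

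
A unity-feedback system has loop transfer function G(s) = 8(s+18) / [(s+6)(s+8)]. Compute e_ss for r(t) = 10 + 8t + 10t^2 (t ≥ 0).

infinity

G(s) has no factors of s in the denominator, so the system is type 0. Taking each input component in turn:
  • 10: e_ss = 10/(1+K_p) with K_p=3 → 2.5.
  • 8t: a type-0 system cannot track it, e_ss → ∞.
  • 10t^2: a type-0 system cannot track it, e_ss → ∞.
The unbounded component dominates.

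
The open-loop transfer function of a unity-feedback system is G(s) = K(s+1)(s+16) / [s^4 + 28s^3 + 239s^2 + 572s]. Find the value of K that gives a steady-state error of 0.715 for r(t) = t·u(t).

50

The denominator has no term below 572s — 1 pole at s=0, type 1.
K_v = lim_{s→0} s·G(s) = K·1·16 / 572 = (4/143)·K.
e_ss = 1/K_v = 0.715 ⇒ K_v = 200/143 ⇒ K = (200/143)/(4/143) = 50.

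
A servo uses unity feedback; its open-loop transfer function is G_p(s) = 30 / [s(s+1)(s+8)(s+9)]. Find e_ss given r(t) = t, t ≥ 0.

2.4

The open loop has one pole at the origin → type 1 system.
K_v = lim_{s→0} s·G_p(s) = 30 / (1·8·9) = 5/12.
e_ss = 1/K_v = 1/(5/12) = 2.4.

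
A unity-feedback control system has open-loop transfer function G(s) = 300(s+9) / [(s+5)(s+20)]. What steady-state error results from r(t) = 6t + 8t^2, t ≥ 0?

G(s) has no factors of s in the denominator, so the system is type 0. By superposition:
  • 6t: a type-0 system cannot track it, e_ss → ∞.
  • 8t^2: a type-0 system cannot track it, e_ss → ∞.
The unbounded component dominates.

infinity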